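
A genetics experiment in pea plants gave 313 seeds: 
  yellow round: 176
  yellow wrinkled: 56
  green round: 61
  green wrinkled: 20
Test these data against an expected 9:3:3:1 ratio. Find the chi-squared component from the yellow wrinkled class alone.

0.123

Total ratio parts = 16. Expected numbers out of 313:
  yellow round: 313 × 9/16 = 176.0625
  yellow wrinkled: 313 × 3/16 = 58.6875
  green round: 313 × 3/16 = 58.6875
  green wrinkled: 313 × 1/16 = 19.5625
Contribution of yellow wrinkled: (56 − 58.6875)² / 58.6875 = 0.1231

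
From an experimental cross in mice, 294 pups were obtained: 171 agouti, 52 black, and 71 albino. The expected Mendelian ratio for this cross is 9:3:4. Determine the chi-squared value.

0.454

The 9:3:4 ratio has 16 parts, so with N = 294 the expected counts are:
  agouti: 294 × 9/16 = 165.375
  black: 294 × 3/16 = 55.125
  albino: 294 × 4/16 = 73.5
χ² = Σ (O − E)² / E
  agouti: (171 − 165.375)² / 165.375 = 0.1913
  black: (52 − 55.125)² / 55.125 = 0.1772
  albino: (71 − 73.5)² / 73.5 = 0.0850
χ² = 0.1913 + 0.1772 + 0.0850 = 0.4535 ≈ 0.454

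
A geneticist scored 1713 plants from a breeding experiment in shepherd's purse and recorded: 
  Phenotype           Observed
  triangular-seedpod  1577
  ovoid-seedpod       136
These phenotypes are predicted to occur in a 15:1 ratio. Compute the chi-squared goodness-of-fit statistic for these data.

Under the 15:1 hypothesis (Σ ratio = 16, N = 1713):
  triangular-seedpod: 1713 × 15/16 = 1605.9375
  ovoid-seedpod: 1713 × 1/16 = 107.0625
χ² = Σ (O − E)² / E
  triangular-seedpod: (1577 − 1605.9375)² / 1605.9375 = 0.5214
  ovoid-seedpod: (136 − 107.0625)² / 107.0625 = 7.8214
χ² = 0.5214 + 7.8214 = 8.3428 ≈ 8.343

8.343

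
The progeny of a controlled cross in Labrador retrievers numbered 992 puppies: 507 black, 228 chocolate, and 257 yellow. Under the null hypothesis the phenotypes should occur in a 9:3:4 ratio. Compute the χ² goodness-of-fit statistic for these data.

Total ratio parts = 16. Expected numbers out of 992:
  black: 992 × 9/16 = 558
  chocolate: 992 × 3/16 = 186
  yellow: 992 × 4/16 = 248
χ² = Σ (O − E)² / E
  black: (507 − 558)² / 558 = 4.6613
  chocolate: (228 − 186)² / 186 = 9.4839
  yellow: (257 − 248)² / 248 = 0.3266
χ² = 4.6613 + 9.4839 + 0.3266 = 14.4718 ≈ 14.472

14.472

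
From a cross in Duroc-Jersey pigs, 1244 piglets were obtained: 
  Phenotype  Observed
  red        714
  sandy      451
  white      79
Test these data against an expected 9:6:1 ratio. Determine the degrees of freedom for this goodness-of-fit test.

2

A goodness-of-fit test with 3 phenotype classes has df = 3 − 1 = 2.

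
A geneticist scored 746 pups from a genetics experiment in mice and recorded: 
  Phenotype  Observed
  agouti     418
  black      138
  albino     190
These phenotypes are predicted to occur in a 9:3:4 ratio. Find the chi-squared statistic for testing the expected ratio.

The 9:3:4 ratio has 16 parts, so with N = 746 the expected counts are:
  agouti: 746 × 9/16 = 419.625
  black: 746 × 3/16 = 139.875
  albino: 746 × 4/16 = 186.5
χ² = Σ (O − E)² / E
  agouti: (418 − 419.625)² / 419.625 = 0.0063
  black: (138 − 139.875)² / 139.875 = 0.0251
  albino: (190 − 186.5)² / 186.5 = 0.0657
χ² = 0.0063 + 0.0251 + 0.0657 = 0.0971 ≈ 0.097

0.097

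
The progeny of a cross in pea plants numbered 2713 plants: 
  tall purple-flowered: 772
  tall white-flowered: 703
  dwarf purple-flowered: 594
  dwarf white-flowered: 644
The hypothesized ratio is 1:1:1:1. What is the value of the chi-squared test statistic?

Expected counts for N = 2713 under a 1:1:1:1 ratio (total parts = 4):
  tall purple-flowered: 2713 × 1/4 = 678.25
  tall white-flowered: 2713 × 1/4 = 678.25
  dwarf purple-flowered: 2713 × 1/4 = 678.25
  dwarf white-flowered: 2713 × 1/4 = 678.25
χ² = Σ (O − E)² / E
  tall purple-flowered: (772 − 678.25)² / 678.25 = 12.9584
  tall white-flowered: (703 − 678.25)² / 678.25 = 0.9032
  dwarf purple-flowered: (594 − 678.25)² / 678.25 = 10.4653
  dwarf white-flowered: (644 − 678.25)² / 678.25 = 1.7295
χ² = 12.9584 + 0.9032 + 10.4653 + 1.7295 = 26.0564 ≈ 26.056

26.056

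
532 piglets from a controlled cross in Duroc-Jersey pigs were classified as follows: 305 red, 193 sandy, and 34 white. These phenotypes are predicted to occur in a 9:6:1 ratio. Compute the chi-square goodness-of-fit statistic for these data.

0.339

The 9:6:1 ratio has 16 parts, so with N = 532 the expected counts are:
  red: 532 × 9/16 = 299.25
  sandy: 532 × 6/16 = 199.5
  white: 532 × 1/16 = 33.25
χ² = Σ (O − E)² / E
  red: (305 − 299.25)² / 299.25 = 0.1105
  sandy: (193 − 199.5)² / 199.5 = 0.2118
  white: (34 − 33.25)² / 33.25 = 0.0169
χ² = 0.1105 + 0.2118 + 0.0169 = 0.3392 ≈ 0.339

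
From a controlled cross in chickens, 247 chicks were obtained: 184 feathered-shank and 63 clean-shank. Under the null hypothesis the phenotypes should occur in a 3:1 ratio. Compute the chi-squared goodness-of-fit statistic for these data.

Expected counts for N = 247 under a 3:1 ratio (total parts = 4):
  feathered-shank: 247 × 3/4 = 185.25
  clean-shank: 247 × 1/4 = 61.75
χ² = Σ (O − E)² / E
  feathered-shank: (184 − 185.25)² / 185.25 = 0.0084
  clean-shank: (63 − 61.75)² / 61.75 = 0.0253
χ² = 0.0084 + 0.0253 = 0.0337 ≈ 0.034

0.034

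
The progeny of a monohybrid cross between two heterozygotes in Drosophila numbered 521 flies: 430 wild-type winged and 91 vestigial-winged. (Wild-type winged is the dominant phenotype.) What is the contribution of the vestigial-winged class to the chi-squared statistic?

For a monohybrid cross between heterozygotes with complete dominance, the expected phenotypic ratio is 3:1.
Expected counts for N = 521 under a 3:1 ratio (total parts = 4):
  wild-type winged: 521 × 3/4 = 390.75
  vestigial-winged: 521 × 1/4 = 130.25
Contribution of vestigial-winged: (91 − 130.25)² / 130.25 = 11.8277

11.828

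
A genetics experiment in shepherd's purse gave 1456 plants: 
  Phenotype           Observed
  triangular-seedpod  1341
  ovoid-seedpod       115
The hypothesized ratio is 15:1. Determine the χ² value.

Under the 15:1 hypothesis (Σ ratio = 16, N = 1456):
  triangular-seedpod: 1456 × 15/16 = 1365
  ovoid-seedpod: 1456 × 1/16 = 91
χ² = Σ (O − E)² / E
  triangular-seedpod: (1341 − 1365)² / 1365 = 0.4220
  ovoid-seedpod: (115 − 91)² / 91 = 6.3297
χ² = 0.4220 + 6.3297 = 6.7517 ≈ 6.752

6.752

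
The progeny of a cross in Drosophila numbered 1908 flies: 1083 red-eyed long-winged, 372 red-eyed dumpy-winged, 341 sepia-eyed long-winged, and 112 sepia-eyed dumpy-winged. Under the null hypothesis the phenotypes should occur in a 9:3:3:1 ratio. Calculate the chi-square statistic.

1.881

Under the 9:3:3:1 hypothesis (Σ ratio = 16, N = 1908):
  red-eyed long-winged: 1908 × 9/16 = 1073.25
  red-eyed dumpy-winged: 1908 × 3/16 = 357.75
  sepia-eyed long-winged: 1908 × 3/16 = 357.75
  sepia-eyed dumpy-winged: 1908 × 1/16 = 119.25
χ² = Σ (O − E)² / E
  red-eyed long-winged: (1083 − 1073.25)² / 1073.25 = 0.0886
  red-eyed dumpy-winged: (372 − 357.75)² / 357.75 = 0.5676
  sepia-eyed long-winged: (341 − 357.75)² / 357.75 = 0.7842
  sepia-eyed dumpy-winged: (112 − 119.25)² / 119.25 = 0.4408
χ² = 0.0886 + 0.5676 + 0.7842 + 0.4408 = 1.8812 ≈ 1.881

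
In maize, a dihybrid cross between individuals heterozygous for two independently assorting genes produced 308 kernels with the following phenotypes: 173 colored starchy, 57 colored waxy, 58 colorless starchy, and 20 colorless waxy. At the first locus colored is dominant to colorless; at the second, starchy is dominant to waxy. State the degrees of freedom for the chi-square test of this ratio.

3

A dihybrid F₂ with independent assortment and complete dominance at both loci gives a 9:3:3:1 phenotypic ratio.
A goodness-of-fit test with 4 phenotype classes has df = 4 − 1 = 3.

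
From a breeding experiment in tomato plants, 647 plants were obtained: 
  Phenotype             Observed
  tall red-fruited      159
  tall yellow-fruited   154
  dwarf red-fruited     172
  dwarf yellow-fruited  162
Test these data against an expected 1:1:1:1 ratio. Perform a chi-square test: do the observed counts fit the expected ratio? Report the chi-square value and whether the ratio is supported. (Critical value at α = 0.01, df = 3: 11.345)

1.068; consistent

Under the 1:1:1:1 hypothesis (Σ ratio = 4, N = 647):
  tall red-fruited: 647 × 1/4 = 161.75
  tall yellow-fruited: 647 × 1/4 = 161.75
  dwarf red-fruited: 647 × 1/4 = 161.75
  dwarf yellow-fruited: 647 × 1/4 = 161.75
χ² = Σ (O − E)² / E
  tall red-fruited: (159 − 161.75)² / 161.75 = 0.0468
  tall yellow-fruited: (154 − 161.75)² / 161.75 = 0.3713
  dwarf red-fruited: (172 − 161.75)² / 161.75 = 0.6495
  dwarf yellow-fruited: (162 − 161.75)² / 161.75 = 0.0004
χ² = 0.0468 + 0.3713 + 0.6495 + 0.0004 = 1.068
Degrees of freedom = 4 − 1 = 3; critical value at α = 0.01 is 11.345.
Since 1.068 < 11.345, we fail to reject the null hypothesis — the data are consistent with the 1:1:1:1 ratio.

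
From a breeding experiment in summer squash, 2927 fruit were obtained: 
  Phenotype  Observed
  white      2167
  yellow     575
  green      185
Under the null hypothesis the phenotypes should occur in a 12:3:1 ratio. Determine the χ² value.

1.636

Total ratio parts = 16. Expected numbers out of 2927:
  white: 2927 × 12/16 = 2195.25
  yellow: 2927 × 3/16 = 548.8125
  green: 2927 × 1/16 = 182.9375
χ² = Σ (O − E)² / E
  white: (2167 − 2195.25)² / 2195.25 = 0.3635
  yellow: (575 − 548.8125)² / 548.8125 = 1.2496
  green: (185 − 182.9375)² / 182.9375 = 0.0233
χ² = 0.3635 + 1.2496 + 0.0233 = 1.6364 ≈ 1.636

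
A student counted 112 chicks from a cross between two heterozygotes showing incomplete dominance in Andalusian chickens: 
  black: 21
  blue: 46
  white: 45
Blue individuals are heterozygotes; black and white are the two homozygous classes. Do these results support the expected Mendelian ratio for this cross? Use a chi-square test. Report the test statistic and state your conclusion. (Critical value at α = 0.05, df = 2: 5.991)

13.857; not consistent

With incomplete dominance, a heterozygote × heterozygote cross gives a 1:2:1 phenotypic ratio.
The 1:2:1 ratio has 4 parts, so with N = 112 the expected counts are:
  black: 112 × 1/4 = 28
  blue: 112 × 2/4 = 56
  white: 112 × 1/4 = 28
χ² = Σ (O − E)² / E
  black: (21 − 28)² / 28 = 1.7500
  blue: (46 − 56)² / 56 = 1.7857
  white: (45 − 28)² / 28 = 10.3214
χ² = 1.7500 + 1.7857 + 10.3214 = 13.8571 ≈ 13.857
Degrees of freedom = 3 − 1 = 2; critical value at α = 0.05 is 5.991.
Since 13.857 > 5.991, we reject the null hypothesis — the data do not fit the 1:2:1 ratio.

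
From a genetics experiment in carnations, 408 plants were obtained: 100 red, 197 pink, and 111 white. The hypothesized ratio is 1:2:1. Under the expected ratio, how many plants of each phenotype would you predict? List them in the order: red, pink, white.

The 1:2:1 ratio has 4 parts, so with N = 408 the expected counts are:
  red: 408 × 1/4 = 102
  pink: 408 × 2/4 = 204
  white: 408 × 1/4 = 102

102, 204, 102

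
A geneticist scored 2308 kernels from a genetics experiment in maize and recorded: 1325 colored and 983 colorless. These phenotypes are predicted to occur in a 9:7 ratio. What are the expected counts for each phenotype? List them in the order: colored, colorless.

1298.25, 1009.75

The 9:7 ratio has 16 parts, so with N = 2308 the expected counts are:
  colored: 2308 × 9/16 = 1298.25
  colorless: 2308 × 7/16 = 1009.75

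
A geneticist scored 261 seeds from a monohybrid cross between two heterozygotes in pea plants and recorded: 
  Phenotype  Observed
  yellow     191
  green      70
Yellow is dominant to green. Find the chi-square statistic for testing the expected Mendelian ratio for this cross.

For a monohybrid cross between heterozygotes with complete dominance, the expected phenotypic ratio is 3:1.
Under the 3:1 hypothesis (Σ ratio = 4, N = 261):
  yellow: 261 × 3/4 = 195.75
  green: 261 × 1/4 = 65.25
χ² = Σ (O − E)² / E
  yellow: (191 − 195.75)² / 195.75 = 0.1153
  green: (70 − 65.25)² / 65.25 = 0.3458
χ² = 0.1153 + 0.3458 = 0.4611 ≈ 0.461

0.461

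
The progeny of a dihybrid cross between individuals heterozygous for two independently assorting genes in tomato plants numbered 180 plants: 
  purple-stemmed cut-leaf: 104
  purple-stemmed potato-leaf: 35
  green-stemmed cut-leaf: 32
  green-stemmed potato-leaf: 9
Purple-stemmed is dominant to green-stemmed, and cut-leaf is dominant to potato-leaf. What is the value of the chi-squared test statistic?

0.662

A dihybrid F₂ with independent assortment and complete dominance at both loci gives a 9:3:3:1 phenotypic ratio.
Expected counts for N = 180 under a 9:3:3:1 ratio (total parts = 16):
  purple-stemmed cut-leaf: 180 × 9/16 = 101.25
  purple-stemmed potato-leaf: 180 × 3/16 = 33.75
  green-stemmed cut-leaf: 180 × 3/16 = 33.75
  green-stemmed potato-leaf: 180 × 1/16 = 11.25
χ² = Σ (O − E)² / E
  purple-stemmed cut-leaf: (104 − 101.25)² / 101.25 = 0.0747
  purple-stemmed potato-leaf: (35 − 33.75)² / 33.75 = 0.0463
  green-stemmed cut-leaf: (32 − 33.75)² / 33.75 = 0.0907
  green-stemmed potato-leaf: (9 − 11.25)² / 11.25 = 0.4500
χ² = 0.0747 + 0.0463 + 0.0907 + 0.4500 = 0.6617 ≈ 0.662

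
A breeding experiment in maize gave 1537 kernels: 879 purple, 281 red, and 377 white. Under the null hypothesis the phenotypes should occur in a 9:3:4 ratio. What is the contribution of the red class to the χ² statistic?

0.179

Expected counts for N = 1537 under a 9:3:4 ratio (total parts = 16):
  purple: 1537 × 9/16 = 864.5625
  red: 1537 × 3/16 = 288.1875
  white: 1537 × 4/16 = 384.25
Contribution of red: (281 − 288.1875)² / 288.1875 = 0.1793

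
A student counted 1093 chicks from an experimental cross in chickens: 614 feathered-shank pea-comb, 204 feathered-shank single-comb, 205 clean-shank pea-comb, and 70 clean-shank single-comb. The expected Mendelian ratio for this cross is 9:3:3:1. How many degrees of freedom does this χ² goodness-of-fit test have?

A goodness-of-fit test with 4 phenotype classes has df = 4 − 1 = 3.

3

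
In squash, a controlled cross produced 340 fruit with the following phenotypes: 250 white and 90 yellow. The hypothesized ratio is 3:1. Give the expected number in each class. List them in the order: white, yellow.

Under the 3:1 hypothesis (Σ ratio = 4, N = 340):
  white: 340 × 3/4 = 255
  yellow: 340 × 1/4 = 85

255, 85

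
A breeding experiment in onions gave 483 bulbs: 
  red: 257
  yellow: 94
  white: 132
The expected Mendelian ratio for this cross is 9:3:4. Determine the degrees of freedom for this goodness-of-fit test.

A goodness-of-fit test with 3 phenotype classes has df = 3 − 1 = 2.

2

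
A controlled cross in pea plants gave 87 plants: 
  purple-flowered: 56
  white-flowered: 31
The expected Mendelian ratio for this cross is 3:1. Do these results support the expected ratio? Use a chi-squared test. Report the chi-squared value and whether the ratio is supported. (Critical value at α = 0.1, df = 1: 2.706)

5.245; not consistent

Total ratio parts = 4. Expected numbers out of 87:
  purple-flowered: 87 × 3/4 = 65.25
  white-flowered: 87 × 1/4 = 21.75
χ² = Σ (O − E)² / E
  purple-flowered: (56 − 65.25)² / 65.25 = 1.3113
  white-flowered: (31 − 21.75)² / 21.75 = 3.9339
χ² = 1.3113 + 3.9339 = 5.2452 ≈ 5.245
Degrees of freedom = 2 − 1 = 1; critical value at α = 0.1 is 2.706.
Since 5.245 > 2.706, we reject the null hypothesis — the data do not fit the 3:1 ratio.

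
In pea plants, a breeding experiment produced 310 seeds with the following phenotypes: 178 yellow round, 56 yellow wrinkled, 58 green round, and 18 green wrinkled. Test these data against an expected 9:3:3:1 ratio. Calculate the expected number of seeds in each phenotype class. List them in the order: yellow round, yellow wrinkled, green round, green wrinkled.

Total ratio parts = 16. Expected numbers out of 310:
  yellow round: 310 × 9/16 = 174.375
  yellow wrinkled: 310 × 3/16 = 58.125
  green round: 310 × 3/16 = 58.125
  green wrinkled: 310 × 1/16 = 19.375

174.375, 58.125, 58.125, 19.375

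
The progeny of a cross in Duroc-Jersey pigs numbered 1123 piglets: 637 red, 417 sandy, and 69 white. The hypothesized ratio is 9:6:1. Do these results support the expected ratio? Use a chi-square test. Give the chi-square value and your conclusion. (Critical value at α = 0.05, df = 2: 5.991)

0.105; consistent

Total ratio parts = 16. Expected numbers out of 1123:
  red: 1123 × 9/16 = 631.6875
  sandy: 1123 × 6/16 = 421.125
  white: 1123 × 1/16 = 70.1875
χ² = Σ (O − E)² / E
  red: (637 − 631.6875)² / 631.6875 = 0.0447
  sandy: (417 − 421.125)² / 421.125 = 0.0404
  white: (69 − 70.1875)² / 70.1875 = 0.0201
χ² = 0.0447 + 0.0404 + 0.0201 = 0.1052 ≈ 0.105
Degrees of freedom = 3 − 1 = 2; critical value at α = 0.05 is 5.991.
Since 0.105 < 5.991, we fail to reject the null hypothesis — the data are consistent with the 9:6:1 ratio.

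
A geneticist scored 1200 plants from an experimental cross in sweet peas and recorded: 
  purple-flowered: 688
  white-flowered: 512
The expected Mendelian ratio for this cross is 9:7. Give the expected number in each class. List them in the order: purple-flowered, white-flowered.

The 9:7 ratio has 16 parts, so with N = 1200 the expected counts are:
  purple-flowered: 1200 × 9/16 = 675
  white-flowered: 1200 × 7/16 = 525

675, 525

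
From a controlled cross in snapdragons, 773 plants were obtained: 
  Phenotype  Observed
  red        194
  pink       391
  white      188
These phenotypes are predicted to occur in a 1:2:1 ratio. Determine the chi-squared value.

0.198

The 1:2:1 ratio has 4 parts, so with N = 773 the expected counts are:
  red: 773 × 1/4 = 193.25
  pink: 773 × 2/4 = 386.5
  white: 773 × 1/4 = 193.25
χ² = Σ (O − E)² / E
  red: (194 − 193.25)² / 193.25 = 0.0029
  pink: (391 − 386.5)² / 386.5 = 0.0524
  white: (188 − 193.25)² / 193.25 = 0.1426
χ² = 0.0029 + 0.0524 + 0.1426 = 0.1979 ≈ 0.198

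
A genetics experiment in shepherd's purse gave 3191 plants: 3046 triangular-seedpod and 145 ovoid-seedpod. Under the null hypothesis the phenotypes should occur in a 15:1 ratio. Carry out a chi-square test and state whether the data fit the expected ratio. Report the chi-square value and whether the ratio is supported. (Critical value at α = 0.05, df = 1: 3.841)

Total ratio parts = 16. Expected numbers out of 3191:
  triangular-seedpod: 3191 × 15/16 = 2991.5625
  ovoid-seedpod: 3191 × 1/16 = 199.4375
χ² = Σ (O − E)² / E
  triangular-seedpod: (3046 − 2991.5625)² / 2991.5625 = 0.9906
  ovoid-seedpod: (145 − 199.4375)² / 199.4375 = 14.8590
χ² = 0.9906 + 14.8590 = 15.8496 ≈ 15.850
Degrees of freedom = 2 − 1 = 1; critical value at α = 0.05 is 3.841.
Since 15.850 > 3.841, we reject the null hypothesis — the data do not fit the 15:1 ratio.

15.850; not consistent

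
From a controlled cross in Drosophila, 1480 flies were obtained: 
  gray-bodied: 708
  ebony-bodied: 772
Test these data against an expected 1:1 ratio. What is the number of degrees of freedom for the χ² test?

1

A goodness-of-fit test with 2 phenotype classes has df = 2 − 1 = 1.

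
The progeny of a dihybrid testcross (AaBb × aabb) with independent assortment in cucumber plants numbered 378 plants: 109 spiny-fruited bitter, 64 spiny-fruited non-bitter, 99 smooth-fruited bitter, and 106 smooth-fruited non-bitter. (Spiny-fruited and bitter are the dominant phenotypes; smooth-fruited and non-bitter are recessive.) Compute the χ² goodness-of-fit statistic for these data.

A dihybrid testcross with independent assortment gives a 1:1:1:1 ratio.
The 1:1:1:1 ratio has 4 parts, so with N = 378 the expected counts are:
  spiny-fruited bitter: 378 × 1/4 = 94.5
  spiny-fruited non-bitter: 378 × 1/4 = 94.5
  smooth-fruited bitter: 378 × 1/4 = 94.5
  smooth-fruited non-bitter: 378 × 1/4 = 94.5
χ² = Σ (O − E)² / E
  spiny-fruited bitter: (109 − 94.5)² / 94.5 = 2.2249
  spiny-fruited non-bitter: (64 − 94.5)² / 94.5 = 9.8439
  smooth-fruited bitter: (99 − 94.5)² / 94.5 = 0.2143
  smooth-fruited non-bitter: (106 − 94.5)² / 94.5 = 1.3995
χ² = 2.2249 + 9.8439 + 0.2143 + 1.3995 = 13.6826 ≈ 13.683

13.683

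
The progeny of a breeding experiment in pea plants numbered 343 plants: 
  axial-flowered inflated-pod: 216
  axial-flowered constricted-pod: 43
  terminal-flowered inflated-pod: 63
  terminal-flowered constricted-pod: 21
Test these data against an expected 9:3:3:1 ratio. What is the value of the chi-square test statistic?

9.855

The 9:3:3:1 ratio has 16 parts, so with N = 343 the expected counts are:
  axial-flowered inflated-pod: 343 × 9/16 = 192.9375
  axial-flowered constricted-pod: 343 × 3/16 = 64.3125
  terminal-flowered inflated-pod: 343 × 3/16 = 64.3125
  terminal-flowered constricted-pod: 343 × 1/16 = 21.4375
χ² = Σ (O − E)² / E
  axial-flowered inflated-pod: (216 − 192.9375)² / 192.9375 = 2.7567
  axial-flowered constricted-pod: (43 − 64.3125)² / 64.3125 = 7.0627
  terminal-flowered inflated-pod: (63 − 64.3125)² / 64.3125 = 0.0268
  terminal-flowered constricted-pod: (21 − 21.4375)² / 21.4375 = 0.0089
χ² = 2.7567 + 7.0627 + 0.0268 + 0.0089 = 9.8551 ≈ 9.855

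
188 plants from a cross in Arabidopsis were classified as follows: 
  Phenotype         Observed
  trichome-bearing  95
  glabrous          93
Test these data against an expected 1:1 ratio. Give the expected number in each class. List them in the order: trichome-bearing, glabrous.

94, 94

The 1:1 ratio has 2 parts, so with N = 188 the expected counts are:
  trichome-bearing: 188 × 1/2 = 94
  glabrous: 188 × 1/2 = 94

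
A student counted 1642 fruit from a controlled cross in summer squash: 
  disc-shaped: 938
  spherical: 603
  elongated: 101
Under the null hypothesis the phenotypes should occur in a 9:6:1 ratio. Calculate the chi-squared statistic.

Under the 9:6:1 hypothesis (Σ ratio = 16, N = 1642):
  disc-shaped: 1642 × 9/16 = 923.625
  spherical: 1642 × 6/16 = 615.75
  elongated: 1642 × 1/16 = 102.625
χ² = Σ (O − E)² / E
  disc-shaped: (938 − 923.625)² / 923.625 = 0.2237
  spherical: (603 − 615.75)² / 615.75 = 0.2640
  elongated: (101 − 102.625)² / 102.625 = 0.0257
χ² = 0.2237 + 0.2640 + 0.0257 = 0.5134 ≈ 0.513

0.513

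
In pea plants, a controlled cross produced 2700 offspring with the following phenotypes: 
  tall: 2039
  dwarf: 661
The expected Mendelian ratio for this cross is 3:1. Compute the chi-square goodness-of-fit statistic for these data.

0.387

Total ratio parts = 4. Expected numbers out of 2700:
  tall: 2700 × 3/4 = 2025
  dwarf: 2700 × 1/4 = 675
χ² = Σ (O − E)² / E
  tall: (2039 − 2025)² / 2025 = 0.0968
  dwarf: (661 − 675)² / 675 = 0.2904
χ² = 0.0968 + 0.2904 = 0.3872 ≈ 0.387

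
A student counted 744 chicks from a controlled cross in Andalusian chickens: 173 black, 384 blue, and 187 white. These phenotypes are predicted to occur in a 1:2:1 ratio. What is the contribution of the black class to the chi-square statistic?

0.909

Total ratio parts = 4. Expected numbers out of 744:
  black: 744 × 1/4 = 186
  blue: 744 × 2/4 = 372
  white: 744 × 1/4 = 186
Contribution of black: (173 − 186)² / 186 = 0.9086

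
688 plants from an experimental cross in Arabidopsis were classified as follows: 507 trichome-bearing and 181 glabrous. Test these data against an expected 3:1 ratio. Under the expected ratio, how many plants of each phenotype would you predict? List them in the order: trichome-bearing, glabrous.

Under the 3:1 hypothesis (Σ ratio = 4, N = 688):
  trichome-bearing: 688 × 3/4 = 516
  glabrous: 688 × 1/4 = 172

516, 172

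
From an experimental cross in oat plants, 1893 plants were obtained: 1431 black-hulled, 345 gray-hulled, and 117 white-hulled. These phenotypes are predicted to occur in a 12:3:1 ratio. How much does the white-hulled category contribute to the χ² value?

0.015

Total ratio parts = 16. Expected numbers out of 1893:
  black-hulled: 1893 × 12/16 = 1419.75
  gray-hulled: 1893 × 3/16 = 354.9375
  white-hulled: 1893 × 1/16 = 118.3125
Contribution of white-hulled: (117 − 118.3125)² / 118.3125 = 0.0146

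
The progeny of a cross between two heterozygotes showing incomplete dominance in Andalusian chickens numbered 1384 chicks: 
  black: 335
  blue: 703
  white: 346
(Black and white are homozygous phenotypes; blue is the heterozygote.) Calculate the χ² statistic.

With incomplete dominance, a heterozygote × heterozygote cross gives a 1:2:1 phenotypic ratio.
Expected counts for N = 1384 under a 1:2:1 ratio (total parts = 4):
  black: 1384 × 1/4 = 346
  blue: 1384 × 2/4 = 692
  white: 1384 × 1/4 = 346
χ² = Σ (O − E)² / E
  black: (335 − 346)² / 346 = 0.3497
  blue: (703 − 692)² / 692 = 0.1749
  white: (346 − 346)² / 346 = 0.0000
χ² = 0.3497 + 0.1749 + 0.0000 = 0.5246 ≈ 0.525

0.525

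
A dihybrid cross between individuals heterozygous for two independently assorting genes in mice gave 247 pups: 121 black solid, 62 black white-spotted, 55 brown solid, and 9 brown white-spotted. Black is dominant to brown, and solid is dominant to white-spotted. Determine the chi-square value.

11.944

A dihybrid F₂ with independent assortment and complete dominance at both loci gives a 9:3:3:1 phenotypic ratio.
The 9:3:3:1 ratio has 16 parts, so with N = 247 the expected counts are:
  black solid: 247 × 9/16 = 138.9375
  black white-spotted: 247 × 3/16 = 46.3125
  brown solid: 247 × 3/16 = 46.3125
  brown white-spotted: 247 × 1/16 = 15.4375
χ² = Σ (O − E)² / E
  black solid: (121 − 138.9375)² / 138.9375 = 2.3158
  black white-spotted: (62 − 46.3125)² / 46.3125 = 5.3138
  brown solid: (55 − 46.3125)² / 46.3125 = 1.6296
  brown white-spotted: (9 − 15.4375)² / 15.4375 = 2.6845
χ² = 2.3158 + 5.3138 + 1.6296 + 2.6845 = 11.9437 ≈ 11.944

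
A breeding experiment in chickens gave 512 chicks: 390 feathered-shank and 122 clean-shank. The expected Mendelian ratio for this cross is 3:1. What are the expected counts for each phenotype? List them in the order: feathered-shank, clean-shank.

The 3:1 ratio has 4 parts, so with N = 512 the expected counts are:
  feathered-shank: 512 × 3/4 = 384
  clean-shank: 512 × 1/4 = 128

384, 128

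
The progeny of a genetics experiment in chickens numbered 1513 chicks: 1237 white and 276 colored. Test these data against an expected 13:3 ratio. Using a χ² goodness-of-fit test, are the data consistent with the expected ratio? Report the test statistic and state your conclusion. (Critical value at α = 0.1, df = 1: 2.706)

The 13:3 ratio has 16 parts, so with N = 1513 the expected counts are:
  white: 1513 × 13/16 = 1229.3125
  colored: 1513 × 3/16 = 283.6875
χ² = Σ (O − E)² / E
  white: (1237 − 1229.3125)² / 1229.3125 = 0.0481
  colored: (276 − 283.6875)² / 283.6875 = 0.2083
χ² = 0.0481 + 0.2083 = 0.2564 ≈ 0.256
Degrees of freedom = 2 − 1 = 1; critical value at α = 0.1 is 2.706.
Since 0.256 < 2.706, we fail to reject the null hypothesis — the data are consistent with the 13:3 ratio.

0.256; consistent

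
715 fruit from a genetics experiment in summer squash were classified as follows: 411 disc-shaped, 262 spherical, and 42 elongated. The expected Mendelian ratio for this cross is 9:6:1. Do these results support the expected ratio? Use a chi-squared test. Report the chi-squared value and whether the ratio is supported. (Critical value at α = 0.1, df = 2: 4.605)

Expected counts for N = 715 under a 9:6:1 ratio (total parts = 16):
  disc-shaped: 715 × 9/16 = 402.1875
  spherical: 715 × 6/16 = 268.125
  elongated: 715 × 1/16 = 44.6875
χ² = Σ (O − E)² / E
  disc-shaped: (411 − 402.1875)² / 402.1875 = 0.1931
  spherical: (262 − 268.125)² / 268.125 = 0.1399
  elongated: (42 − 44.6875)² / 44.6875 = 0.1616
χ² = 0.1931 + 0.1399 + 0.1616 = 0.4946 ≈ 0.495
Degrees of freedom = 3 − 1 = 2; critical value at α = 0.1 is 4.605.
Since 0.495 < 4.605, we fail to reject the null hypothesis — the data are consistent with the 9:6:1 ratio.

0.495; consistent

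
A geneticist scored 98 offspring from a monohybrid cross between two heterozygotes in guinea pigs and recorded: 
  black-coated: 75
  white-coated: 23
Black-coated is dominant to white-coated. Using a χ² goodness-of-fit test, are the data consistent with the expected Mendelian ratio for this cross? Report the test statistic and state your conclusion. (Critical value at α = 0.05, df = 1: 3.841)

0.122; consistent

For a monohybrid cross between heterozygotes with complete dominance, the expected phenotypic ratio is 3:1.
Expected counts for N = 98 under a 3:1 ratio (total parts = 4):
  black-coated: 98 × 3/4 = 73.5
  white-coated: 98 × 1/4 = 24.5
χ² = Σ (O − E)² / E
  black-coated: (75 − 73.5)² / 73.5 = 0.0306
  white-coated: (23 − 24.5)² / 24.5 = 0.0918
χ² = 0.0306 + 0.0918 = 0.1224 ≈ 0.122
Degrees of freedom = 2 − 1 = 1; critical value at α = 0.05 is 3.841.
Since 0.122 < 3.841, we fail to reject the null hypothesis — the data are consistent with the 3:1 ratio.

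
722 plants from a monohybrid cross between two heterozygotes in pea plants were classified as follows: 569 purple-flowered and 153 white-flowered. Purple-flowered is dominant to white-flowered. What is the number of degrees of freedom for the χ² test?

For a monohybrid cross between heterozygotes with complete dominance, the expected phenotypic ratio is 3:1.
A goodness-of-fit test with 2 phenotype classes has df = 2 − 1 = 1.

1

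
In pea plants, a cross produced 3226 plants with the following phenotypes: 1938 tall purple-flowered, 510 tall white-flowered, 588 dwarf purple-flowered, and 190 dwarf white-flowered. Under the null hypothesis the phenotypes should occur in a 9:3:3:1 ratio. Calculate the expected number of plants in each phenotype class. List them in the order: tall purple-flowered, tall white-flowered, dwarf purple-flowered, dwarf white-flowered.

1814.625, 604.875, 604.875, 201.625

Under the 9:3:3:1 hypothesis (Σ ratio = 16, N = 3226):
  tall purple-flowered: 3226 × 9/16 = 1814.625
  tall white-flowered: 3226 × 3/16 = 604.875
  dwarf purple-flowered: 3226 × 3/16 = 604.875
  dwarf white-flowered: 3226 × 1/16 = 201.625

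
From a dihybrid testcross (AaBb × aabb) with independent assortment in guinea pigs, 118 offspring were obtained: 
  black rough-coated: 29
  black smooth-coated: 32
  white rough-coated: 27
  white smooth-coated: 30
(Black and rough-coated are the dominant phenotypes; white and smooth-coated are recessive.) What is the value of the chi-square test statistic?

A dihybrid testcross with independent assortment gives a 1:1:1:1 ratio.
Total ratio parts = 4. Expected numbers out of 118:
  black rough-coated: 118 × 1/4 = 29.5
  black smooth-coated: 118 × 1/4 = 29.5
  white rough-coated: 118 × 1/4 = 29.5
  white smooth-coated: 118 × 1/4 = 29.5
χ² = Σ (O − E)² / E
  black rough-coated: (29 − 29.5)² / 29.5 = 0.0085
  black smooth-coated: (32 − 29.5)² / 29.5 = 0.2119
  white rough-coated: (27 − 29.5)² / 29.5 = 0.2119
  white smooth-coated: (30 − 29.5)² / 29.5 = 0.0085
χ² = 0.0085 + 0.2119 + 0.2119 + 0.0085 = 0.4408 ≈ 0.441

0.441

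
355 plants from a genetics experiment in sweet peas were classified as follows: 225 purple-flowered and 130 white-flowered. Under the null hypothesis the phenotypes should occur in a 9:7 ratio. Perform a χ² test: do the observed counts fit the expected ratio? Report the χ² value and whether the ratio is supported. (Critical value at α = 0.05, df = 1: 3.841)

The 9:7 ratio has 16 parts, so with N = 355 the expected counts are:
  purple-flowered: 355 × 9/16 = 199.6875
  white-flowered: 355 × 7/16 = 155.3125
χ² = Σ (O − E)² / E
  purple-flowered: (225 − 199.6875)² / 199.6875 = 3.2086
  white-flowered: (130 − 155.3125)² / 155.3125 = 4.1254
χ² = 3.2086 + 4.1254 = 7.334
Degrees of freedom = 2 − 1 = 1; critical value at α = 0.05 is 3.841.
Since 7.334 > 3.841, we reject the null hypothesis — the data do not fit the 9:7 ratio.

7.334; not consistent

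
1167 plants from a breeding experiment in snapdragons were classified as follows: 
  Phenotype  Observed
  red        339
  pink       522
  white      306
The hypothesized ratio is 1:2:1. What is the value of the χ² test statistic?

Total ratio parts = 4. Expected numbers out of 1167:
  red: 1167 × 1/4 = 291.75
  pink: 1167 × 2/4 = 583.5
  white: 1167 × 1/4 = 291.75
χ² = Σ (O − E)² / E
  red: (339 − 291.75)² / 291.75 = 7.6523
  pink: (522 − 583.5)² / 583.5 = 6.4820
  white: (306 − 291.75)² / 291.75 = 0.6960
χ² = 7.6523 + 6.4820 + 0.6960 = 14.8303 ≈ 14.830

14.830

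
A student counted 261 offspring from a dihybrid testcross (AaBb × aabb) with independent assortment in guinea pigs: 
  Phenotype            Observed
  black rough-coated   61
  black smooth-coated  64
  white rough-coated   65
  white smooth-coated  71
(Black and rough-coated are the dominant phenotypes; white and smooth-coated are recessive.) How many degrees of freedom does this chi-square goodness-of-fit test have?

3

A dihybrid testcross with independent assortment gives a 1:1:1:1 ratio.
A goodness-of-fit test with 4 phenotype classes has df = 4 − 1 = 3.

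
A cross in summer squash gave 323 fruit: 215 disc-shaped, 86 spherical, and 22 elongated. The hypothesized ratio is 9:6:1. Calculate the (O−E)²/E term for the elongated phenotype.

Total ratio parts = 16. Expected numbers out of 323:
  disc-shaped: 323 × 9/16 = 181.6875
  spherical: 323 × 6/16 = 121.125
  elongated: 323 × 1/16 = 20.1875
Contribution of elongated: (22 − 20.1875)² / 20.1875 = 0.1627

0.163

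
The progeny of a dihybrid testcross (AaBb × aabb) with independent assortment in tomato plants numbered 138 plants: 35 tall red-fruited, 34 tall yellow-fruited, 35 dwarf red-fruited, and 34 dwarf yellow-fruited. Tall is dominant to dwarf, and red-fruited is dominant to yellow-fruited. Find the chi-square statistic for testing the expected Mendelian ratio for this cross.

A dihybrid testcross with independent assortment gives a 1:1:1:1 ratio.
Total ratio parts = 4. Expected numbers out of 138:
  tall red-fruited: 138 × 1/4 = 34.5
  tall yellow-fruited: 138 × 1/4 = 34.5
  dwarf red-fruited: 138 × 1/4 = 34.5
  dwarf yellow-fruited: 138 × 1/4 = 34.5
χ² = Σ (O − E)² / E
  tall red-fruited: (35 − 34.5)² / 34.5 = 0.0072
  tall yellow-fruited: (34 − 34.5)² / 34.5 = 0.0072
  dwarf red-fruited: (35 − 34.5)² / 34.5 = 0.0072
  dwarf yellow-fruited: (34 − 34.5)² / 34.5 = 0.0072
χ² = 0.0072 + 0.0072 + 0.0072 + 0.0072 = 0.0288 ≈ 0.029

0.029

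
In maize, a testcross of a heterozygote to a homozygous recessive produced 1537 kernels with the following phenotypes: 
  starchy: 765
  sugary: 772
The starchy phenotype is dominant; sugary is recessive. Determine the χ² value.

A testcross of a heterozygote (Aa × aa) gives a 1:1 phenotypic ratio.
Expected counts for N = 1537 under a 1:1 ratio (total parts = 2):
  starchy: 1537 × 1/2 = 768.5
  sugary: 1537 × 1/2 = 768.5
χ² = Σ (O − E)² / E
  starchy: (765 − 768.5)² / 768.5 = 0.0159
  sugary: (772 − 768.5)² / 768.5 = 0.0159
χ² = 0.0159 + 0.0159 = 0.0318 ≈ 0.032

0.032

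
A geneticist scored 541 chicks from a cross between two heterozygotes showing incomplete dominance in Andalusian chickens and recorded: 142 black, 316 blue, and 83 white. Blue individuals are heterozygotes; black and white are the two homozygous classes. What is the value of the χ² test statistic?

28.176

With incomplete dominance, a heterozygote × heterozygote cross gives a 1:2:1 phenotypic ratio.
Total ratio parts = 4. Expected numbers out of 541:
  black: 541 × 1/4 = 135.25
  blue: 541 × 2/4 = 270.5
  white: 541 × 1/4 = 135.25
χ² = Σ (O − E)² / E
  black: (142 − 135.25)² / 135.25 = 0.3369
  blue: (316 − 270.5)² / 270.5 = 7.6534
  white: (83 − 135.25)² / 135.25 = 20.1853
χ² = 0.3369 + 7.6534 + 20.1853 = 28.1756 ≈ 28.176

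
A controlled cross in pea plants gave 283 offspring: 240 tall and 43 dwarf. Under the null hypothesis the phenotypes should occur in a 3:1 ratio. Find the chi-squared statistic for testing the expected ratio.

14.512

Expected counts for N = 283 under a 3:1 ratio (total parts = 4):
  tall: 283 × 3/4 = 212.25
  dwarf: 283 × 1/4 = 70.75
χ² = Σ (O − E)² / E
  tall: (240 − 212.25)² / 212.25 = 3.6281
  dwarf: (43 − 70.75)² / 70.75 = 10.8843
χ² = 3.6281 + 10.8843 = 14.5124 ≈ 14.512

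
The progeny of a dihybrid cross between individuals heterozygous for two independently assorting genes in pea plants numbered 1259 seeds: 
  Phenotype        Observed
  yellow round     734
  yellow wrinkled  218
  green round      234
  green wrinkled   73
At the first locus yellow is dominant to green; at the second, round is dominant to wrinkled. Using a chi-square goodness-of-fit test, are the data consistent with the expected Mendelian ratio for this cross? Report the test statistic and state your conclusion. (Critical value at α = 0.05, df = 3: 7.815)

2.752; consistent

A dihybrid F₂ with independent assortment and complete dominance at both loci gives a 9:3:3:1 phenotypic ratio.
The 9:3:3:1 ratio has 16 parts, so with N = 1259 the expected counts are:
  yellow round: 1259 × 9/16 = 708.1875
  yellow wrinkled: 1259 × 3/16 = 236.0625
  green round: 1259 × 3/16 = 236.0625
  green wrinkled: 1259 × 1/16 = 78.6875
χ² = Σ (O − E)² / E
  yellow round: (734 − 708.1875)² / 708.1875 = 0.9408
  yellow wrinkled: (218 − 236.0625)² / 236.0625 = 1.3821
  green round: (234 − 236.0625)² / 236.0625 = 0.0180
  green wrinkled: (73 − 78.6875)² / 78.6875 = 0.4111
χ² = 0.9408 + 1.3821 + 0.0180 + 0.4111 = 2.752
Degrees of freedom = 4 − 1 = 3; critical value at α = 0.05 is 7.815.
Since 2.752 < 7.815, we fail to reject the null hypothesis — the data are consistent with the 9:3:3:1 ratio.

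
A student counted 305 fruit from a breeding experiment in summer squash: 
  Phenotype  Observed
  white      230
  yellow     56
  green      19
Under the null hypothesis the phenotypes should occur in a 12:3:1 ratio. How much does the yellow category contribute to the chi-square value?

0.025

Under the 12:3:1 hypothesis (Σ ratio = 16, N = 305):
  white: 305 × 12/16 = 228.75
  yellow: 305 × 3/16 = 57.1875
  green: 305 × 1/16 = 19.0625
Contribution of yellow: (56 − 57.1875)² / 57.1875 = 0.0247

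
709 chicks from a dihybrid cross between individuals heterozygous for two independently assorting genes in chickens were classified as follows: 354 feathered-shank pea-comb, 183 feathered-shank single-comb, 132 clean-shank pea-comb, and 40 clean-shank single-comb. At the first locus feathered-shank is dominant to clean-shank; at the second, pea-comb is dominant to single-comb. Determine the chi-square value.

24.315

A dihybrid F₂ with independent assortment and complete dominance at both loci gives a 9:3:3:1 phenotypic ratio.
Under the 9:3:3:1 hypothesis (Σ ratio = 16, N = 709):
  feathered-shank pea-comb: 709 × 9/16 = 398.8125
  feathered-shank single-comb: 709 × 3/16 = 132.9375
  clean-shank pea-comb: 709 × 3/16 = 132.9375
  clean-shank single-comb: 709 × 1/16 = 44.3125
χ² = Σ (O − E)² / E
  feathered-shank pea-comb: (354 − 398.8125)² / 398.8125 = 5.0353
  feathered-shank single-comb: (183 − 132.9375)² / 132.9375 = 18.8529
  clean-shank pea-comb: (132 − 132.9375)² / 132.9375 = 0.0066
  clean-shank single-comb: (40 − 44.3125)² / 44.3125 = 0.4197
χ² = 5.0353 + 18.8529 + 0.0066 + 0.4197 = 24.3145 ≈ 24.315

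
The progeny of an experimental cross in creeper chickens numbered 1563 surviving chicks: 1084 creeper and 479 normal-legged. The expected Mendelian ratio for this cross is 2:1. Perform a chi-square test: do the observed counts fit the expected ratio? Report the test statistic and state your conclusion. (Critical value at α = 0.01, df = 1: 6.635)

Total ratio parts = 3. Expected numbers out of 1563:
  creeper: 1563 × 2/3 = 1042
  normal-legged: 1563 × 1/3 = 521
χ² = Σ (O − E)² / E
  creeper: (1084 − 1042)² / 1042 = 1.6929
  normal-legged: (479 − 521)² / 521 = 3.3858
χ² = 1.6929 + 3.3858 = 5.0787 ≈ 5.079
Degrees of freedom = 2 − 1 = 1; critical value at α = 0.01 is 6.635.
Since 5.079 < 6.635, we fail to reject the null hypothesis — the data are consistent with the 2:1 ratio.

5.079; consistent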